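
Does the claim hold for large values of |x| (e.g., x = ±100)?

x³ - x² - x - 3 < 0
x = 100: LHS = 100³ - 100² - 100 - 3 = 989897; 989897 < 0 — FAILS
x = -100: LHS = (-100)³ - (-100)² - (-100) - 3 = -1009903; -1009903 < 0 — holds

Answer: Partially: fails for x = 100, holds for x = -100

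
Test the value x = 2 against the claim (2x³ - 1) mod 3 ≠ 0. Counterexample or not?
Substitute x = 2 into the relation:
x = 2: LHS = (2·2³ - 1) mod 3 = 15 mod 3 = 0; 0 ≠ 0 — FAILS

Since the claim fails at x = 2, this value is a counterexample.

Answer: Yes, x = 2 is a counterexample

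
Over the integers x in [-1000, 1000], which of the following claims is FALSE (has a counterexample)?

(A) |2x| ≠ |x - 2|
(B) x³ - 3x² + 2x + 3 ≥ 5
(A) x = -2: LHS = |2·(-2)| = |-4| = 4, RHS = |(-2) - 2| = |-4| = 4; 4 ≠ 4 — FAILS
(B) x = 0: LHS = 0³ - 3·0² + 2·0 + 3 = 3; 3 ≥ 5 — FAILS

Answer: Both A and B are false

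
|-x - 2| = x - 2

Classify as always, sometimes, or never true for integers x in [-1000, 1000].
Over all integers in [-1000, 1000], LHS − RHS is always positive; it is smallest at x = 0, where it equals 4:
x = 0: LHS = |-0 - 2| = |-2| = 2, RHS = 0 - 2 = -2; 2 = -2 — FAILS
At the ends of the range:
x = -1000: LHS = |-(-1000) - 2| = |998| = 998, RHS = (-1000) - 2 = -1002; 998 = -1002 — FAILS
x = 1000: LHS = |-1000 - 2| = |-1002| = 1002, RHS = 1000 - 2 = 998; 1002 = 998 — FAILS
Hence LHS − RHS is never 0, i.e. the two sides are never equal, so the claimed relation (=) fails for every integer in [-1000, 1000].

No integer in the range satisfies it.

Answer: Never true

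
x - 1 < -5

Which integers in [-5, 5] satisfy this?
Holds for: {-5}
Fails for: {-4, -3, -2, -1, 0, 1, 2, 3, 4, 5}

Answer: {-5}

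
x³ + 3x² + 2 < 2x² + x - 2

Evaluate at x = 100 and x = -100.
x = 100: LHS = 100³ + 3·100² + 2 = 1030002, RHS = 2·100² + 100 - 2 = 20098; 1030002 < 20098 — FAILS
x = -100: LHS = (-100)³ + 3·(-100)² + 2 = -969998, RHS = 2·(-100)² + (-100) - 2 = 19898; -969998 < 19898 — holds

Answer: Partially: fails for x = 100, holds for x = -100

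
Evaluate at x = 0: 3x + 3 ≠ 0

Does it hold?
x = 0: LHS = 3·0 + 3 = 3; 3 ≠ 0 — holds

The relation is satisfied at x = 0.

Answer: Yes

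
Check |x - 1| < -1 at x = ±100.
x = 100: LHS = |100 - 1| = |99| = 99; 99 < -1 — FAILS
x = -100: LHS = |(-100) - 1| = |-101| = 101; 101 < -1 — FAILS

Answer: No, fails for both x = 100 and x = -100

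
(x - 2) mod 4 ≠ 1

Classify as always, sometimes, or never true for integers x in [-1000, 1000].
Holds at x = 0: LHS = (0 - 2) mod 4 = (-2) mod 4 = 2; 2 ≠ 1 — holds
Fails at x = -1: LHS = ((-1) - 2) mod 4 = (-3) mod 4 = 1; 1 ≠ 1 — FAILS
It is satisfied by some integers in the range but not all.

Answer: Sometimes true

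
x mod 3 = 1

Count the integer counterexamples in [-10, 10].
Counterexamples in [-10, 10]: {-10, -9, -7, -6, -4, -3, -1, 0, 2, 3, 5, 6, 8, 9}.

Counting them gives 14 values.

Answer: 14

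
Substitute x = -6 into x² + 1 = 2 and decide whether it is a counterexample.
Substitute x = -6 into the relation:
x = -6: LHS = (-6)² + 1 = 37; 37 = 2 — FAILS

Since the claim fails at x = -6, this value is a counterexample.

Answer: Yes, x = -6 is a counterexample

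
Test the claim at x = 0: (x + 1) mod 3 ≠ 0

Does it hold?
x = 0: LHS = (0 + 1) mod 3 = 1 mod 3 = 1; 1 ≠ 0 — holds

The relation is satisfied at x = 0.

Answer: Yes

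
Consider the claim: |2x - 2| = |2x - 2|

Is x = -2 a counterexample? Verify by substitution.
Substitute x = -2 into the relation:
x = -2: LHS = |2·(-2) - 2| = |-6| = 6, RHS = |2·(-2) - 2| = |-6| = 6; 6 = 6 — holds

The relation holds at x = -2, so it is not a counterexample.

Answer: No, x = -2 is not a counterexample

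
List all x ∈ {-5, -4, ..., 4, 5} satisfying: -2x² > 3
Over all integers in [-5, 5], LHS − RHS is largest at x = 0, where it equals -3:
x = 0: LHS = -2·0² = 0; 0 > 3 — FAILS
At the ends of the range:
x = -5: LHS = -2·(-5)² = -50; -50 > 3 — FAILS
x = 5: LHS = -2·5² = -50; -50 > 3 — FAILS
Hence LHS − RHS is never positive, i.e. LHS ≤ RHS throughout, so the claimed relation (>) fails for every integer in [-5, 5].

Answer: None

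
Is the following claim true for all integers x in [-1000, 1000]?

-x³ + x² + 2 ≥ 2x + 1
The claim fails at x = 1:
x = 1: LHS = -1³ + 1² + 2 = 2, RHS = 2·1 + 1 = 3; 2 ≥ 3 — FAILS

Because a single integer refutes it, the statement is false.

Answer: False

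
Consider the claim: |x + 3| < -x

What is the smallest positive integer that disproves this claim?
Testing positive integers:
x = 1: LHS = |1 + 3| = |4| = 4; 4 < -1 — FAILS  ← smallest positive counterexample

Answer: x = 1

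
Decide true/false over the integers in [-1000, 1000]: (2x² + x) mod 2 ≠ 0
The claim fails at x = 0:
x = 0: LHS = (2·0² + 0) mod 2 = 0 mod 2 = 0; 0 ≠ 0 — FAILS

Because a single integer refutes it, the statement is false.

Answer: False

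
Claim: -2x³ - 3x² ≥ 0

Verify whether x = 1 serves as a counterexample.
Substitute x = 1 into the relation:
x = 1: LHS = -2·1³ - 3·1² = -5; -5 ≥ 0 — FAILS

Since the claim fails at x = 1, this value is a counterexample.

Answer: Yes, x = 1 is a counterexample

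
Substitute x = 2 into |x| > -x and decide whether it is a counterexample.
Substitute x = 2 into the relation:
x = 2: LHS = |2| = 2; 2 > -2 — holds

The claim holds here, so x = 2 is not a counterexample. (A counterexample exists elsewhere, e.g. x = 0.)

Answer: No, x = 2 is not a counterexample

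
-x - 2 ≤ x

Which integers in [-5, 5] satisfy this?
Holds for: {-1, 0, 1, 2, 3, 4, 5}
Fails for: {-5, -4, -3, -2}

Answer: {-1, 0, 1, 2, 3, 4, 5}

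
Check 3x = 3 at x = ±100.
x = 100: LHS = 3·100 = 300; 300 = 3 — FAILS
x = -100: LHS = 3·(-100) = -300; -300 = 3 — FAILS

Answer: No, fails for both x = 100 and x = -100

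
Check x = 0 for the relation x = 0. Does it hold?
x = 0: 0 = 0 — holds

The relation is satisfied at x = 0.

Answer: Yes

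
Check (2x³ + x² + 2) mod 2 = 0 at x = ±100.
x = 100: LHS = (2·100³ + 100² + 2) mod 2 = 2010002 mod 2 = 0; 0 = 0 — holds
x = -100: LHS = (2·(-100)³ + (-100)² + 2) mod 2 = (-1989998) mod 2 = 0; 0 = 0 — holds

Answer: Yes, holds for both x = 100 and x = -100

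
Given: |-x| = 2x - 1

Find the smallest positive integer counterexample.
Testing positive integers:
x = 1: LHS = |-1| = 1, RHS = 2·1 - 1 = 1; 1 = 1 — holds
x = 2: LHS = |-2| = 2, RHS = 2·2 - 1 = 3; 2 = 3 — FAILS  ← smallest positive counterexample

Answer: x = 2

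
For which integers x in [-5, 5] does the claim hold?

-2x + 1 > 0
Holds for: {-5, -4, -3, -2, -1, 0}
Fails for: {1, 2, 3, 4, 5}

Answer: {-5, -4, -3, -2, -1, 0}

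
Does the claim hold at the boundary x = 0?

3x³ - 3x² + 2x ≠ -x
x = 0: LHS = 3·0³ - 3·0² + 2·0 = 0, RHS = -0 = 0; 0 ≠ 0 — FAILS

The relation fails at x = 0, so x = 0 is a counterexample.

Answer: No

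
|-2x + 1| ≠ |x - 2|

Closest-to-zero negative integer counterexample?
Testing negative integers from -1 downward:
x = -1: LHS = |-2·(-1) + 1| = |3| = 3, RHS = |(-1) - 2| = |-3| = 3; 3 ≠ 3 — FAILS  ← closest negative counterexample to 0

Answer: x = -1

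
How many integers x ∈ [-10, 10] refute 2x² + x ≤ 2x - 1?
Counterexamples in [-10, 10]: {-10, -9, -8, -7, -6, -5, -4, -3, -2, -1, 0, 1, 2, 3, 4, 5, 6, 7, 8, 9, 10}.

Counting them gives 21 values.

Answer: 21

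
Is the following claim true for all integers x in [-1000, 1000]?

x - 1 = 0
The claim fails at x = 0:
x = 0: LHS = 0 - 1 = -1; -1 = 0 — FAILS

Because a single integer refutes it, the statement is false.

Answer: False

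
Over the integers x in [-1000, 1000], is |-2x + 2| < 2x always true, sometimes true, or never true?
Holds at x = 1: LHS = |-2·1 + 2| = |0| = 0, RHS = 2·1 = 2; 0 < 2 — holds
Fails at x = 0: LHS = |-2·0 + 2| = |2| = 2, RHS = 2·0 = 0; 2 < 0 — FAILS
It is satisfied by some integers in the range but not all.

Answer: Sometimes true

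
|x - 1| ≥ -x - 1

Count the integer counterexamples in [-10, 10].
Over all integers in [-10, 10], LHS − RHS is smallest at x = 0, where it equals 2:
x = 0: LHS = |0 - 1| = |-1| = 1, RHS = -0 - 1 = -1; 1 ≥ -1 — holds
At the ends of the range:
x = -10: LHS = |(-10) - 1| = |-11| = 11, RHS = -(-10) - 1 = 9; 11 ≥ 9 — holds
x = 10: LHS = |10 - 1| = |9| = 9, RHS = -10 - 1 = -11; 9 ≥ -11 — holds
Hence LHS − RHS is never negative, i.e. LHS ≥ RHS throughout, so the relation holds for every integer in [-10, 10].

No counterexample appears in that range.

Answer: 0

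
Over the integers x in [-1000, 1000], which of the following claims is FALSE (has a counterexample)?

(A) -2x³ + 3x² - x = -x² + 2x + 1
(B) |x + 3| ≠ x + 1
(A) x = 0: LHS = -2·0³ + 3·0² - 0 = 0, RHS = -0² + 2·0 + 1 = 1; 0 = 1 — FAILS

(B) Over all integers in [-1000, 1000], LHS − RHS is always positive; it is smallest at x = 0, where it equals 2:
x = 0: LHS = |0 + 3| = |3| = 3, RHS = 0 + 1 = 1; 3 ≠ 1 — holds
At the ends of the range:
x = -1000: LHS = |(-1000) + 3| = |-997| = 997, RHS = (-1000) + 1 = -999; 997 ≠ -999 — holds
x = 1000: LHS = |1000 + 3| = |1003| = 1003, RHS = 1000 + 1 = 1001; 1003 ≠ 1001 — holds
Hence LHS − RHS is never 0, i.e. the two sides are never equal, so the relation holds for every integer in [-1000, 1000].

Only (A) has a counterexample.

Answer: A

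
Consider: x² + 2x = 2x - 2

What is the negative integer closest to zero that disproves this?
Testing negative integers from -1 downward:
x = -1: LHS = (-1)² + 2·(-1) = -1, RHS = 2·(-1) - 2 = -4; -1 = -4 — FAILS  ← closest negative counterexample to 0

Answer: x = -1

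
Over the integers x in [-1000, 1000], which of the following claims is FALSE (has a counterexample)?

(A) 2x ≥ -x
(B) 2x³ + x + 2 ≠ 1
(A) x = -1: LHS = 2·(-1) = -2, RHS = -(-1) = 1; -2 ≥ 1 — FAILS

(B) Track d = LHS − RHS over the integers in [-1000, 1000]. Equality would need d = 0, but d changes sign only between consecutive integers, jumping over 0:
x = -1: LHS = 2·(-1)³ + (-1) + 2 = -1; -1 ≠ 1 — holds  (d = -2)
x = 0: LHS = 2·0³ + 0 + 2 = 2; 2 ≠ 1 — holds  (d = 1)
Away from these crossings d keeps a constant sign, and checking every integer in [-1000, 1000] confirms d ≠ 0 throughout. Hence the two sides are never equal, so the relation holds for every integer in [-1000, 1000].

Only (A) has a counterexample.

Answer: A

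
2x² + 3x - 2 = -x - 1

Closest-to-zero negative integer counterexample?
Testing negative integers from -1 downward:
x = -1: LHS = 2·(-1)² + 3·(-1) - 2 = -3, RHS = -(-1) - 1 = 0; -3 = 0 — FAILS  ← closest negative counterexample to 0

Answer: x = -1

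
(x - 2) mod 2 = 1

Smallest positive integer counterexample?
Testing positive integers:
x = 1: LHS = (1 - 2) mod 2 = (-1) mod 2 = 1; 1 = 1 — holds
x = 2: LHS = (2 - 2) mod 2 = 0 mod 2 = 0; 0 = 1 — FAILS  ← smallest positive counterexample

Answer: x = 2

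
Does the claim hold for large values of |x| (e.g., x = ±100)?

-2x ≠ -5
x = 100: LHS = -2·100 = -200; -200 ≠ -5 — holds
x = -100: LHS = -2·(-100) = 200; 200 ≠ -5 — holds

Answer: Yes, holds for both x = 100 and x = -100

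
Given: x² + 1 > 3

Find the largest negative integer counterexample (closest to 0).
Testing negative integers from -1 downward:
x = -1: LHS = (-1)² + 1 = 2; 2 > 3 — FAILS  ← closest negative counterexample to 0

Answer: x = -1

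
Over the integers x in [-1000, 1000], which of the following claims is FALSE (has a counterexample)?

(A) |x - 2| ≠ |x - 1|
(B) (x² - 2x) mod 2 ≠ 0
(A) Track d = LHS − RHS over the integers in [-1000, 1000]. Equality would need d = 0, but d changes sign only between consecutive integers, jumping over 0:
x = 1: LHS = |1 - 2| = |-1| = 1, RHS = |1 - 1| = |0| = 0; 1 ≠ 0 — holds  (d = 1)
x = 2: LHS = |2 - 2| = |0| = 0, RHS = |2 - 1| = |1| = 1; 0 ≠ 1 — holds  (d = -1)
Away from these crossings d keeps a constant sign, and checking every integer in [-1000, 1000] confirms d ≠ 0 throughout. Hence the two sides are never equal, so the relation holds for every integer in [-1000, 1000].

(B) x = 0: LHS = (0² - 2·0) mod 2 = 0 mod 2 = 0; 0 ≠ 0 — FAILS

Only (B) has a counterexample.

Answer: B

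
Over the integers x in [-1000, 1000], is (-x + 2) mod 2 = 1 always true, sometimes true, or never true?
Holds at x = 1: LHS = (-1 + 2) mod 2 = 1 mod 2 = 1; 1 = 1 — holds
Fails at x = 0: LHS = (-0 + 2) mod 2 = 2 mod 2 = 0; 0 = 1 — FAILS
It is satisfied by some integers in the range but not all.

Answer: Sometimes true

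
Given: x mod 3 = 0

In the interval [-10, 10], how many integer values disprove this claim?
Counterexamples in [-10, 10]: {-10, -8, -7, -5, -4, -2, -1, 1, 2, 4, 5, 7, 8, 10}.

Counting them gives 14 values.

Answer: 14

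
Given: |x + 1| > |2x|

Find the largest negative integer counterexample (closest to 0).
Testing negative integers from -1 downward:
x = -1: LHS = |(-1) + 1| = |0| = 0, RHS = |2·(-1)| = |-2| = 2; 0 > 2 — FAILS  ← closest negative counterexample to 0

Answer: x = -1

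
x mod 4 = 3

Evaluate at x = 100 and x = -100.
x = 100: LHS = 100 mod 4 = 0; 0 = 3 — FAILS
x = -100: LHS = (-100) mod 4 = 0; 0 = 3 — FAILS

Answer: No, fails for both x = 100 and x = -100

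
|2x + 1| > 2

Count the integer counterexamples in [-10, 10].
Counterexamples in [-10, 10]: {-1, 0}.

Counting them gives 2 values.

Answer: 2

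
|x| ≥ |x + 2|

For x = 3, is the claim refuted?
Substitute x = 3 into the relation:
x = 3: LHS = |3| = 3, RHS = |3 + 2| = |5| = 5; 3 ≥ 5 — FAILS

Since the claim fails at x = 3, this value is a counterexample.

Answer: Yes, x = 3 is a counterexample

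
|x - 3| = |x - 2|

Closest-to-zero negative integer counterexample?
Testing negative integers from -1 downward:
x = -1: LHS = |(-1) - 3| = |-4| = 4, RHS = |(-1) - 2| = |-3| = 3; 4 = 3 — FAILS  ← closest negative counterexample to 0

Answer: x = -1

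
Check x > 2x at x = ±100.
x = 100: RHS = 2·100 = 200; 100 > 200 — FAILS
x = -100: RHS = 2·(-100) = -200; -100 > -200 — holds

Answer: Partially: fails for x = 100, holds for x = -100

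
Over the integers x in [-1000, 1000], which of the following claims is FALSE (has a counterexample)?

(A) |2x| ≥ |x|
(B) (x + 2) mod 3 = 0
(A) Over all integers in [-1000, 1000], LHS − RHS is smallest at x = 0, where it equals 0:
x = 0: LHS = |2·0| = |0| = 0, RHS = |0| = 0; 0 ≥ 0 — holds
At the ends of the range:
x = -1000: LHS = |2·(-1000)| = |-2000| = 2000, RHS = |-1000| = 1000; 2000 ≥ 1000 — holds
x = 1000: LHS = |2·1000| = |2000| = 2000, RHS = |1000| = 1000; 2000 ≥ 1000 — holds
Hence LHS − RHS is never negative, i.e. LHS ≥ RHS throughout, so the relation holds for every integer in [-1000, 1000].

(B) x = 0: LHS = (0 + 2) mod 3 = 2 mod 3 = 2; 2 = 0 — FAILS

Only (B) has a counterexample.

Answer: B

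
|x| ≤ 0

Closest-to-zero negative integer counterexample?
Testing negative integers from -1 downward:
x = -1: LHS = |-1| = 1; 1 ≤ 0 — FAILS  ← closest negative counterexample to 0

Answer: x = -1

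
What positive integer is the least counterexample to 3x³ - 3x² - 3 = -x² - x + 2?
Testing positive integers:
x = 1: LHS = 3·1³ - 3·1² - 3 = -3, RHS = -1² - 1 + 2 = 0; -3 = 0 — FAILS  ← smallest positive counterexample

Answer: x = 1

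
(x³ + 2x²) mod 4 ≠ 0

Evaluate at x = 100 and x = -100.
x = 100: LHS = (100³ + 2·100²) mod 4 = 1020000 mod 4 = 0; 0 ≠ 0 — FAILS
x = -100: LHS = ((-100)³ + 2·(-100)²) mod 4 = (-980000) mod 4 = 0; 0 ≠ 0 — FAILS

Answer: No, fails for both x = 100 and x = -100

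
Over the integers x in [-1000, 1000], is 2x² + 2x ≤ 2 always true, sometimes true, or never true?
Holds at x = 0: LHS = 2·0² + 2·0 = 0; 0 ≤ 2 — holds
Fails at x = 1: LHS = 2·1² + 2·1 = 4; 4 ≤ 2 — FAILS
It is satisfied by some integers in the range but not all.

Answer: Sometimes true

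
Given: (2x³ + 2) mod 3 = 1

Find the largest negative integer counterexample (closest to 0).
Testing negative integers from -1 downward:
x = -1: LHS = (2·(-1)³ + 2) mod 3 = 0 mod 3 = 0; 0 = 1 — FAILS  ← closest negative counterexample to 0

Answer: x = -1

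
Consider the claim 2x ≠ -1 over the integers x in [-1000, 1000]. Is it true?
Track d = LHS − RHS over the integers in [-1000, 1000]. Equality would need d = 0, but d changes sign only between consecutive integers, jumping over 0:
x = -1: LHS = 2·(-1) = -2; -2 ≠ -1 — holds  (d = -1)
x = 0: LHS = 2·0 = 0; 0 ≠ -1 — holds  (d = 1)
Away from these crossings d keeps a constant sign, and checking every integer in [-1000, 1000] confirms d ≠ 0 throughout. Hence the two sides are never equal, so the relation holds for every integer in [-1000, 1000].

No counterexample exists.

Answer: True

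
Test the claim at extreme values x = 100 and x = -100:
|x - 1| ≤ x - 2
x = 100: LHS = |100 - 1| = |99| = 99, RHS = 100 - 2 = 98; 99 ≤ 98 — FAILS
x = -100: LHS = |(-100) - 1| = |-101| = 101, RHS = (-100) - 2 = -102; 101 ≤ -102 — FAILS

Answer: No, fails for both x = 100 and x = -100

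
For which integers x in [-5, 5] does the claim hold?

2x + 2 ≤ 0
Holds for: {-5, -4, -3, -2, -1}
Fails for: {0, 1, 2, 3, 4, 5}

Answer: {-5, -4, -3, -2, -1}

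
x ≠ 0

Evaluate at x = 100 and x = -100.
x = 100: 100 ≠ 0 — holds
x = -100: -100 ≠ 0 — holds

Answer: Yes, holds for both x = 100 and x = -100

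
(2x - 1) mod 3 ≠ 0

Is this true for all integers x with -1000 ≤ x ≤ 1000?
The claim fails at x = -1:
x = -1: LHS = (2·(-1) - 1) mod 3 = (-3) mod 3 = 0; 0 ≠ 0 — FAILS

Because a single integer refutes it, the statement is false.

Answer: False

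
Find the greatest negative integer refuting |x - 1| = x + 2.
Testing negative integers from -1 downward:
x = -1: LHS = |(-1) - 1| = |-2| = 2, RHS = (-1) + 2 = 1; 2 = 1 — FAILS  ← closest negative counterexample to 0

Answer: x = -1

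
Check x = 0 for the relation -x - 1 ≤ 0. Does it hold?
x = 0: LHS = -0 - 1 = -1; -1 ≤ 0 — holds

The relation is satisfied at x = 0.

Answer: Yes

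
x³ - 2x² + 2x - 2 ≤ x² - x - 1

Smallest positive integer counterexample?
Testing positive integers:
x = 1: LHS = 1³ - 2·1² + 2·1 - 2 = -1, RHS = 1² - 1 - 1 = -1; -1 ≤ -1 — holds
x = 2: LHS = 2³ - 2·2² + 2·2 - 2 = 2, RHS = 2² - 2 - 1 = 1; 2 ≤ 1 — FAILS  ← smallest positive counterexample

Answer: x = 2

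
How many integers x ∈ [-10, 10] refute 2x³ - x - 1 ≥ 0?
Counterexamples in [-10, 10]: {-10, -9, -8, -7, -6, -5, -4, -3, -2, -1, 0}.

Counting them gives 11 values.

Answer: 11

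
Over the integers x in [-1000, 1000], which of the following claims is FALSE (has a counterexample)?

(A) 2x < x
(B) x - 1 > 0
(A) x = 0: LHS = 2·0 = 0; 0 < 0 — FAILS
(B) x = 0: LHS = 0 - 1 = -1; -1 > 0 — FAILS

Answer: Both A and B are false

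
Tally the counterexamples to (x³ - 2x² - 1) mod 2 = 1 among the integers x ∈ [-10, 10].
Counterexamples in [-10, 10]: {-9, -7, -5, -3, -1, 1, 3, 5, 7, 9}.

Counting them gives 10 values.

Answer: 10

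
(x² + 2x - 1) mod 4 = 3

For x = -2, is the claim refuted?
Substitute x = -2 into the relation:
x = -2: LHS = ((-2)² + 2·(-2) - 1) mod 4 = (-1) mod 4 = 3; 3 = 3 — holds

The claim holds here, so x = -2 is not a counterexample. (A counterexample exists elsewhere, e.g. x = 1.)

Answer: No, x = -2 is not a counterexample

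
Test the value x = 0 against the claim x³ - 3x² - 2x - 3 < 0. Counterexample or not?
Substitute x = 0 into the relation:
x = 0: LHS = 0³ - 3·0² - 2·0 - 3 = -3; -3 < 0 — holds

The claim holds here, so x = 0 is not a counterexample. (A counterexample exists elsewhere, e.g. x = 4.)

Answer: No, x = 0 is not a counterexample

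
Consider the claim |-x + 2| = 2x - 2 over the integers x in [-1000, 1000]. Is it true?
The claim fails at x = 0:
x = 0: LHS = |-0 + 2| = |2| = 2, RHS = 2·0 - 2 = -2; 2 = -2 — FAILS

Because a single integer refutes it, the statement is false.

Answer: False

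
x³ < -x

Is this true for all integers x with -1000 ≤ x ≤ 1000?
The claim fails at x = 0:
x = 0: LHS = 0³ = 0, RHS = -0 = 0; 0 < 0 — FAILS

Because a single integer refutes it, the statement is false.

Answer: False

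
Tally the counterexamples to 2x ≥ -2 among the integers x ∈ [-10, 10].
Counterexamples in [-10, 10]: {-10, -9, -8, -7, -6, -5, -4, -3, -2}.

Counting them gives 9 values.

Answer: 9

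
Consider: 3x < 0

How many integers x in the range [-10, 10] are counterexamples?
Counterexamples in [-10, 10]: {0, 1, 2, 3, 4, 5, 6, 7, 8, 9, 10}.

Counting them gives 11 values.

Answer: 11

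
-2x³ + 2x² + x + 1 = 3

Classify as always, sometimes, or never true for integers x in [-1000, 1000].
Track d = LHS − RHS over the integers in [-1000, 1000]. Equality would need d = 0, but d changes sign only between consecutive integers, jumping over 0:
x = -1: LHS = -2·(-1)³ + 2·(-1)² + (-1) + 1 = 4; 4 = 3 — FAILS  (d = 1)
x = 0: LHS = -2·0³ + 2·0² + 0 + 1 = 1; 1 = 3 — FAILS  (d = -2)
Away from these crossings d keeps a constant sign, and checking every integer in [-1000, 1000] confirms d ≠ 0 throughout. Hence the two sides are never equal, so the claimed relation (=) fails for every integer in [-1000, 1000].

No integer in the range satisfies it.

Answer: Never true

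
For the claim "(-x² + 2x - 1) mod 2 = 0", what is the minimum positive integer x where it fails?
Testing positive integers:
x = 1: LHS = (-1² + 2·1 - 1) mod 2 = 0 mod 2 = 0; 0 = 0 — holds
x = 2: LHS = (-2² + 2·2 - 1) mod 2 = (-1) mod 2 = 1; 1 = 0 — FAILS  ← smallest positive counterexample

Answer: x = 2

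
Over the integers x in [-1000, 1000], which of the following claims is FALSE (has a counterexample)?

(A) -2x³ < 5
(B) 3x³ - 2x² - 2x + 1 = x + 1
(A) x = -2: LHS = -2·(-2)³ = 16; 16 < 5 — FAILS
(B) x = 1: LHS = 3·1³ - 2·1² - 2·1 + 1 = 0, RHS = 1 + 1 = 2; 0 = 2 — FAILS

Answer: Both A and B are false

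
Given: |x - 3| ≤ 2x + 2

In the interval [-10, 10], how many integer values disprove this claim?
Counterexamples in [-10, 10]: {-10, -9, -8, -7, -6, -5, -4, -3, -2, -1, 0}.

Counting them gives 11 values.

Answer: 11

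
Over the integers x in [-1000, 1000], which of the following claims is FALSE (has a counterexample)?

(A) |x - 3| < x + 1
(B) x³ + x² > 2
(A) x = 0: LHS = |0 - 3| = |-3| = 3, RHS = 0 + 1 = 1; 3 < 1 — FAILS
(B) x = 0: LHS = 0³ + 0² = 0; 0 > 2 — FAILS

Answer: Both A and B are false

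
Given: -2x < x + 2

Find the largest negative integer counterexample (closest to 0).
Testing negative integers from -1 downward:
x = -1: LHS = -2·(-1) = 2, RHS = (-1) + 2 = 1; 2 < 1 — FAILS  ← closest negative counterexample to 0

Answer: x = -1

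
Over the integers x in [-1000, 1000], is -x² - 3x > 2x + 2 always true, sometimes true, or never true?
Holds at x = -1: LHS = -(-1)² - 3·(-1) = 2, RHS = 2·(-1) + 2 = 0; 2 > 0 — holds
Fails at x = 0: LHS = -0² - 3·0 = 0, RHS = 2·0 + 2 = 2; 0 > 2 — FAILS
It is satisfied by some integers in the range but not all.

Answer: Sometimes true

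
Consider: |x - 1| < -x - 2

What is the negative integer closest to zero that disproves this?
Testing negative integers from -1 downward:
x = -1: LHS = |(-1) - 1| = |-2| = 2, RHS = -(-1) - 2 = -1; 2 < -1 — FAILS  ← closest negative counterexample to 0

Answer: x = -1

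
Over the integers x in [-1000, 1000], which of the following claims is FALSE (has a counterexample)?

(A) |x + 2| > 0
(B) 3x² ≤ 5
(A) x = -2: LHS = |(-2) + 2| = |0| = 0; 0 > 0 — FAILS
(B) x = 2: LHS = 3·2² = 12; 12 ≤ 5 — FAILS

Answer: Both A and B are false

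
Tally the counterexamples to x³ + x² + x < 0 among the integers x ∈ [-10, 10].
Counterexamples in [-10, 10]: {0, 1, 2, 3, 4, 5, 6, 7, 8, 9, 10}.

Counting them gives 11 values.

Answer: 11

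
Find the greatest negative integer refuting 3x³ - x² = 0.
Testing negative integers from -1 downward:
x = -1: LHS = 3·(-1)³ - (-1)² = -4; -4 = 0 — FAILS  ← closest negative counterexample to 0

Answer: x = -1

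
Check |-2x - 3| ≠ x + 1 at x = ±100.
x = 100: LHS = |-2·100 - 3| = |-203| = 203, RHS = 100 + 1 = 101; 203 ≠ 101 — holds
x = -100: LHS = |-2·(-100) - 3| = |197| = 197, RHS = (-100) + 1 = -99; 197 ≠ -99 — holds

Answer: Yes, holds for both x = 100 and x = -100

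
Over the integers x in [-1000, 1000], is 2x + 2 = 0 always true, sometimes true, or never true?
Holds at x = -1: LHS = 2·(-1) + 2 = 0; 0 = 0 — holds
Fails at x = 0: LHS = 2·0 + 2 = 2; 2 = 0 — FAILS
It is satisfied by some integers in the range but not all.

Answer: Sometimes true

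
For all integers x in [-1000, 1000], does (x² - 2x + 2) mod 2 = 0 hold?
The claim fails at x = 1:
x = 1: LHS = (1² - 2·1 + 2) mod 2 = 1 mod 2 = 1; 1 = 0 — FAILS

Because a single integer refutes it, the statement is false.

Answer: False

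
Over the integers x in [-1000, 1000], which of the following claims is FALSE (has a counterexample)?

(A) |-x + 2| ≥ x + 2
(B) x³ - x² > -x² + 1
(A) x = 1: LHS = |-1 + 2| = |1| = 1, RHS = 1 + 2 = 3; 1 ≥ 3 — FAILS
(B) x = 0: LHS = 0³ - 0² = 0, RHS = -0² + 1 = 1; 0 > 1 — FAILS

Answer: Both A and B are false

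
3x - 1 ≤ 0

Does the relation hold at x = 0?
x = 0: LHS = 3·0 - 1 = -1; -1 ≤ 0 — holds

The relation is satisfied at x = 0.

Answer: Yes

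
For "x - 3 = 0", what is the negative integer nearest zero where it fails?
Testing negative integers from -1 downward:
x = -1: LHS = (-1) - 3 = -4; -4 = 0 — FAILS  ← closest negative counterexample to 0

Answer: x = -1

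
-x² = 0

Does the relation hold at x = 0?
x = 0: LHS = -0² = 0; 0 = 0 — holds

The relation is satisfied at x = 0.

Answer: Yes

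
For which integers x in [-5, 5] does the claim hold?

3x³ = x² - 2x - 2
Track d = LHS − RHS over the integers in [-5, 5]. Equality would need d = 0, but d changes sign only between consecutive integers, jumping over 0:
x = -1: LHS = 3·(-1)³ = -3, RHS = (-1)² - 2·(-1) - 2 = 1; -3 = 1 — FAILS  (d = -4)
x = 0: LHS = 3·0³ = 0, RHS = 0² - 2·0 - 2 = -2; 0 = -2 — FAILS  (d = 2)
Away from these crossings d keeps a constant sign, and checking every integer in [-5, 5] confirms d ≠ 0 throughout. Hence the two sides are never equal, so the claimed relation (=) fails for every integer in [-5, 5].

Answer: None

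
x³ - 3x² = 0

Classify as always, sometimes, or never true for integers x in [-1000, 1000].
Holds at x = 0: LHS = 0³ - 3·0² = 0; 0 = 0 — holds
Fails at x = 1: LHS = 1³ - 3·1² = -2; -2 = 0 — FAILS
It is satisfied by some integers in the range but not all.

Answer: Sometimes true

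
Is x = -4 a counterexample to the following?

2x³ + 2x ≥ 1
Substitute x = -4 into the relation:
x = -4: LHS = 2·(-4)³ + 2·(-4) = -136; -136 ≥ 1 — FAILS

Since the claim fails at x = -4, this value is a counterexample.

Answer: Yes, x = -4 is a counterexample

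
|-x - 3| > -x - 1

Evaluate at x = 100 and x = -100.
x = 100: LHS = |-100 - 3| = |-103| = 103, RHS = -100 - 1 = -101; 103 > -101 — holds
x = -100: LHS = |-(-100) - 3| = |97| = 97, RHS = -(-100) - 1 = 99; 97 > 99 — FAILS

Answer: Partially: holds for x = 100, fails for x = -100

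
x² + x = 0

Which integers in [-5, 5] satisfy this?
Holds for: {-1, 0}
Fails for: {-5, -4, -3, -2, 1, 2, 3, 4, 5}

Answer: {-1, 0}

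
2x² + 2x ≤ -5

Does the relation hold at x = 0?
x = 0: LHS = 2·0² + 2·0 = 0; 0 ≤ -5 — FAILS

The relation fails at x = 0, so x = 0 is a counterexample.

Answer: No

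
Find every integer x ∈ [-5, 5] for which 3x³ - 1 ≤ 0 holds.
Holds for: {-5, -4, -3, -2, -1, 0}
Fails for: {1, 2, 3, 4, 5}

Answer: {-5, -4, -3, -2, -1, 0}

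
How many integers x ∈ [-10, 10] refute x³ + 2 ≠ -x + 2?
Counterexamples in [-10, 10]: {0}.

Counting them gives 1 values.

Answer: 1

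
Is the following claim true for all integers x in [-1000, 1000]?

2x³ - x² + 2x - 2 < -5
The claim fails at x = 0:
x = 0: LHS = 2·0³ - 0² + 2·0 - 2 = -2; -2 < -5 — FAILS

Because a single integer refutes it, the statement is false.

Answer: False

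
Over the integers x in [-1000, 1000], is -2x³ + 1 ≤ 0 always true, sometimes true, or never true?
Holds at x = 1: LHS = -2·1³ + 1 = -1; -1 ≤ 0 — holds
Fails at x = 0: LHS = -2·0³ + 1 = 1; 1 ≤ 0 — FAILS
It is satisfied by some integers in the range but not all.

Answer: Sometimes true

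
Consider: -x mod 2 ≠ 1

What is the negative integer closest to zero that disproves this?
Testing negative integers from -1 downward:
x = -1: LHS = (-(-1)) mod 2 = 1 mod 2 = 1; 1 ≠ 1 — FAILS  ← closest negative counterexample to 0

Answer: x = -1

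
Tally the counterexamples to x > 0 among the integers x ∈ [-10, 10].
Counterexamples in [-10, 10]: {-10, -9, -8, -7, -6, -5, -4, -3, -2, -1, 0}.

Counting them gives 11 values.

Answer: 11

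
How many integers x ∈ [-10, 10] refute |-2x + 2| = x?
Counterexamples in [-10, 10]: {-10, -9, -8, -7, -6, -5, -4, -3, -2, -1, 0, 1, 3, 4, 5, 6, 7, 8, 9, 10}.

Counting them gives 20 values.

Answer: 20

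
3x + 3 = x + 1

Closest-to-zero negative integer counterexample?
Testing negative integers from -1 downward:
x = -1: LHS = 3·(-1) + 3 = 0, RHS = (-1) + 1 = 0; 0 = 0 — holds
x = -2: LHS = 3·(-2) + 3 = -3, RHS = (-2) + 1 = -1; -3 = -1 — FAILS  ← closest negative counterexample to 0

Answer: x = -2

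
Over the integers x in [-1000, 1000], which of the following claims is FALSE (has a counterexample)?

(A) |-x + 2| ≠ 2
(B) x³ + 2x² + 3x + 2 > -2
(A) x = 0: LHS = |-0 + 2| = |2| = 2; 2 ≠ 2 — FAILS
(B) x = -2: LHS = (-2)³ + 2·(-2)² + 3·(-2) + 2 = -4; -4 > -2 — FAILS

Answer: Both A and B are false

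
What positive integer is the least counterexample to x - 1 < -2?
Testing positive integers:
x = 1: LHS = 1 - 1 = 0; 0 < -2 — FAILS  ← smallest positive counterexample

Answer: x = 1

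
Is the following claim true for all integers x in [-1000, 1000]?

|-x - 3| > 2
The claim fails at x = -1:
x = -1: LHS = |-(-1) - 3| = |-2| = 2; 2 > 2 — FAILS

Because a single integer refutes it, the statement is false.

Answer: False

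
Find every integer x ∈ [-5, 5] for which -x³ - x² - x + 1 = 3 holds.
Track d = LHS − RHS over the integers in [-5, 5]. Equality would need d = 0, but d changes sign only between consecutive integers, jumping over 0:
x = -2: LHS = -(-2)³ - (-2)² - (-2) + 1 = 7; 7 = 3 — FAILS  (d = 4)
x = -1: LHS = -(-1)³ - (-1)² - (-1) + 1 = 2; 2 = 3 — FAILS  (d = -1)
Away from these crossings d keeps a constant sign, and checking every integer in [-5, 5] confirms d ≠ 0 throughout. Hence the two sides are never equal, so the claimed relation (=) fails for every integer in [-5, 5].

Answer: None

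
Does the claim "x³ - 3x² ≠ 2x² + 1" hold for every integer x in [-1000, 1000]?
Track d = LHS − RHS over the integers in [-1000, 1000]. Equality would need d = 0, but d changes sign only between consecutive integers, jumping over 0:
x = 5: LHS = 5³ - 3·5² = 50, RHS = 2·5² + 1 = 51; 50 ≠ 51 — holds  (d = -1)
x = 6: LHS = 6³ - 3·6² = 108, RHS = 2·6² + 1 = 73; 108 ≠ 73 — holds  (d = 35)
Away from these crossings d keeps a constant sign, and checking every integer in [-1000, 1000] confirms d ≠ 0 throughout. Hence the two sides are never equal, so the relation holds for every integer in [-1000, 1000].

No counterexample exists.

Answer: True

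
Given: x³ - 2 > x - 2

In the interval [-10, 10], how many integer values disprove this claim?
Counterexamples in [-10, 10]: {-10, -9, -8, -7, -6, -5, -4, -3, -2, -1, 0, 1}.

Counting them gives 12 values.

Answer: 12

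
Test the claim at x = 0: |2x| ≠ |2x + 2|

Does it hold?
x = 0: LHS = |2·0| = |0| = 0, RHS = |2·0 + 2| = |2| = 2; 0 ≠ 2 — holds

The relation is satisfied at x = 0.

Answer: Yes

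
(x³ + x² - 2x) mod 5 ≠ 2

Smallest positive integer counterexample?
Testing positive integers:
x = 1: LHS = (1³ + 1² - 2·1) mod 5 = 0 mod 5 = 0; 0 ≠ 2 — holds
x = 2: LHS = (2³ + 2² - 2·2) mod 5 = 8 mod 5 = 3; 3 ≠ 2 — holds
x = 3: LHS = (3³ + 3² - 2·3) mod 5 = 30 mod 5 = 0; 0 ≠ 2 — holds
x = 4: LHS = (4³ + 4² - 2·4) mod 5 = 72 mod 5 = 2; 2 ≠ 2 — FAILS  ← smallest positive counterexample

Answer: x = 4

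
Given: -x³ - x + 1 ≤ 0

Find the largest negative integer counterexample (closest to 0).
Testing negative integers from -1 downward:
x = -1: LHS = -(-1)³ - (-1) + 1 = 3; 3 ≤ 0 — FAILS  ← closest negative counterexample to 0

Answer: x = -1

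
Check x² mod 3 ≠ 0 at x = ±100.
x = 100: LHS = (100²) mod 3 = 10000 mod 3 = 1; 1 ≠ 0 — holds
x = -100: LHS = ((-100)²) mod 3 = 10000 mod 3 = 1; 1 ≠ 0 — holds

Answer: Yes, holds for both x = 100 and x = -100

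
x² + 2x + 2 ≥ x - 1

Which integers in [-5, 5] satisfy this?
Over all integers in [-5, 5], LHS − RHS is smallest at x = 0, where it equals 3:
x = 0: LHS = 0² + 2·0 + 2 = 2, RHS = 0 - 1 = -1; 2 ≥ -1 — holds
At the ends of the range:
x = -5: LHS = (-5)² + 2·(-5) + 2 = 17, RHS = (-5) - 1 = -6; 17 ≥ -6 — holds
x = 5: LHS = 5² + 2·5 + 2 = 37, RHS = 5 - 1 = 4; 37 ≥ 4 — holds
Hence LHS − RHS is never negative, i.e. LHS ≥ RHS throughout, so the relation holds for every integer in [-5, 5].

Answer: All integers in [-5, 5]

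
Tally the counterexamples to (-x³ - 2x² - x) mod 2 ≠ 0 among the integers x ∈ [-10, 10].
Counterexamples in [-10, 10]: {-10, -9, -8, -7, -6, -5, -4, -3, -2, -1, 0, 1, 2, 3, 4, 5, 6, 7, 8, 9, 10}.

Counting them gives 21 values.

Answer: 21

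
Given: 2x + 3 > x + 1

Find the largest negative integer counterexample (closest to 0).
Testing negative integers from -1 downward:
x = -1: LHS = 2·(-1) + 3 = 1, RHS = (-1) + 1 = 0; 1 > 0 — holds
x = -2: LHS = 2·(-2) + 3 = -1, RHS = (-2) + 1 = -1; -1 > -1 — FAILS  ← closest negative counterexample to 0

Answer: x = -2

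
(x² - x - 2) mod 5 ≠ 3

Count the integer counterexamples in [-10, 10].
Counterexamples in [-10, 10]: {-10, -9, -5, -4, 0, 1, 5, 6, 10}.

Counting them gives 9 values.

Answer: 9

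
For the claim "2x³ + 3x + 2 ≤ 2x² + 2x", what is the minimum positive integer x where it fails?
Testing positive integers:
x = 1: LHS = 2·1³ + 3·1 + 2 = 7, RHS = 2·1² + 2·1 = 4; 7 ≤ 4 — FAILS  ← smallest positive counterexample

Answer: x = 1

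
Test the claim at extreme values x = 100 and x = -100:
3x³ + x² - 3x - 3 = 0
x = 100: LHS = 3·100³ + 100² - 3·100 - 3 = 3009697; 3009697 = 0 — FAILS
x = -100: LHS = 3·(-100)³ + (-100)² - 3·(-100) - 3 = -2989703; -2989703 = 0 — FAILS

Answer: No, fails for both x = 100 and x = -100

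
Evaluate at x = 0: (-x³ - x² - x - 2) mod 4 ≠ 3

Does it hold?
x = 0: LHS = (-0³ - 0² - 0 - 2) mod 4 = (-2) mod 4 = 2; 2 ≠ 3 — holds

The relation is satisfied at x = 0.

Answer: Yes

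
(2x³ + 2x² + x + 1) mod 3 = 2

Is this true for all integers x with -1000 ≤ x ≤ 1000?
The claim fails at x = 0:
x = 0: LHS = (2·0³ + 2·0² + 0 + 1) mod 3 = 1 mod 3 = 1; 1 = 2 — FAILS

Because a single integer refutes it, the statement is false.

Answer: False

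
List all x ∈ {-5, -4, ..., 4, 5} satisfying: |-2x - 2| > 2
Holds for: {-5, -4, -3, 1, 2, 3, 4, 5}
Fails for: {-2, -1, 0}

Answer: {-5, -4, -3, 1, 2, 3, 4, 5}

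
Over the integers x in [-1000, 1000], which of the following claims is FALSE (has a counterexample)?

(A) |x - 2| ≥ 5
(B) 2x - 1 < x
(A) x = 0: LHS = |0 - 2| = |-2| = 2; 2 ≥ 5 — FAILS
(B) x = 1: LHS = 2·1 - 1 = 1; 1 < 1 — FAILS

Answer: Both A and B are false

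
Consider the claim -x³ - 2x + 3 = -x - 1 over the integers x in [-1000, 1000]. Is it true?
The claim fails at x = 0:
x = 0: LHS = -0³ - 2·0 + 3 = 3, RHS = -0 - 1 = -1; 3 = -1 — FAILS

Because a single integer refutes it, the statement is false.

Answer: False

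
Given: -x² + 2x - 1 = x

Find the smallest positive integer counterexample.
Testing positive integers:
x = 1: LHS = -1² + 2·1 - 1 = 0; 0 = 1 — FAILS  ← smallest positive counterexample

Answer: x = 1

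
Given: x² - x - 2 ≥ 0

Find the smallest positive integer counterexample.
Testing positive integers:
x = 1: LHS = 1² - 1 - 2 = -2; -2 ≥ 0 — FAILS  ← smallest positive counterexample

Answer: x = 1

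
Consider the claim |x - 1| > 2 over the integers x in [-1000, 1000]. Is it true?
The claim fails at x = 0:
x = 0: LHS = |0 - 1| = |-1| = 1; 1 > 2 — FAILS

Because a single integer refutes it, the statement is false.

Answer: False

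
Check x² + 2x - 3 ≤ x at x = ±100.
x = 100: LHS = 100² + 2·100 - 3 = 10197; 10197 ≤ 100 — FAILS
x = -100: LHS = (-100)² + 2·(-100) - 3 = 9797; 9797 ≤ -100 — FAILS

Answer: No, fails for both x = 100 and x = -100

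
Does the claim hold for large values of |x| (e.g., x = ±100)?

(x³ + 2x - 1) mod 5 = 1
x = 100: LHS = (100³ + 2·100 - 1) mod 5 = 1000199 mod 5 = 4; 4 = 1 — FAILS
x = -100: LHS = ((-100)³ + 2·(-100) - 1) mod 5 = (-1000201) mod 5 = 4; 4 = 1 — FAILS

Answer: No, fails for both x = 100 and x = -100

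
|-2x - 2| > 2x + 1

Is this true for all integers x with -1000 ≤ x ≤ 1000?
Over all integers in [-1000, 1000], LHS − RHS is smallest at x = 0, where it equals 1:
x = 0: LHS = |-2·0 - 2| = |-2| = 2, RHS = 2·0 + 1 = 1; 2 > 1 — holds
At the ends of the range:
x = -1000: LHS = |-2·(-1000) - 2| = |1998| = 1998, RHS = 2·(-1000) + 1 = -1999; 1998 > -1999 — holds
x = 1000: LHS = |-2·1000 - 2| = |-2002| = 2002, RHS = 2·1000 + 1 = 2001; 2002 > 2001 — holds
Hence LHS − RHS is never zero or negative, i.e. LHS > RHS throughout, so the relation holds for every integer in [-1000, 1000].

No counterexample exists.

Answer: True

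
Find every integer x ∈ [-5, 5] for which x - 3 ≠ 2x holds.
Holds for: {-5, -4, -2, -1, 0, 1, 2, 3, 4, 5}
Fails for: {-3}

Answer: {-5, -4, -2, -1, 0, 1, 2, 3, 4, 5}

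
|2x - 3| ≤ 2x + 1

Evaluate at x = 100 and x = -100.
x = 100: LHS = |2·100 - 3| = |197| = 197, RHS = 2·100 + 1 = 201; 197 ≤ 201 — holds
x = -100: LHS = |2·(-100) - 3| = |-203| = 203, RHS = 2·(-100) + 1 = -199; 203 ≤ -199 — FAILS

Answer: Partially: holds for x = 100, fails for x = -100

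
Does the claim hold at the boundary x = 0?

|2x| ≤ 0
x = 0: LHS = |2·0| = |0| = 0; 0 ≤ 0 — holds

The relation is satisfied at x = 0.

Answer: Yes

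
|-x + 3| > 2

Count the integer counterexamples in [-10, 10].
Counterexamples in [-10, 10]: {1, 2, 3, 4, 5}.

Counting them gives 5 values.

Answer: 5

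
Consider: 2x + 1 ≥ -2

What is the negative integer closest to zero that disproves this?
Testing negative integers from -1 downward:
x = -1: LHS = 2·(-1) + 1 = -1; -1 ≥ -2 — holds
x = -2: LHS = 2·(-2) + 1 = -3; -3 ≥ -2 — FAILS  ← closest negative counterexample to 0

Answer: x = -2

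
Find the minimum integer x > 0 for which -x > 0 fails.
Testing positive integers:
x = 1: -1 > 0 — FAILS  ← smallest positive counterexample

Answer: x = 1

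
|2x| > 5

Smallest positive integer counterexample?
Testing positive integers:
x = 1: LHS = |2·1| = |2| = 2; 2 > 5 — FAILS  ← smallest positive counterexample

Answer: x = 1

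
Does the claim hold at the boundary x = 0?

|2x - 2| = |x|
x = 0: LHS = |2·0 - 2| = |-2| = 2, RHS = |0| = 0; 2 = 0 — FAILS

The relation fails at x = 0, so x = 0 is a counterexample.

Answer: No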